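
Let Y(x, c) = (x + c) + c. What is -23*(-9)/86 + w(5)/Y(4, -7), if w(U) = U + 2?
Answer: 367/215 ≈ 1.7070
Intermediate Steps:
Y(x, c) = x + 2*c (Y(x, c) = (c + x) + c = x + 2*c)
w(U) = 2 + U
-23*(-9)/86 + w(5)/Y(4, -7) = -23*(-9)/86 + (2 + 5)/(4 + 2*(-7)) = 207*(1/86) + 7/(4 - 14) = 207/86 + 7/(-10) = 207/86 + 7*(-⅒) = 207/86 - 7/10 = 367/215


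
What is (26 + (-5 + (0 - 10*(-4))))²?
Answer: 3721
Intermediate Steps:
(26 + (-5 + (0 - 10*(-4))))² = (26 + (-5 + (0 + 40)))² = (26 + (-5 + 40))² = (26 + 35)² = 61² = 3721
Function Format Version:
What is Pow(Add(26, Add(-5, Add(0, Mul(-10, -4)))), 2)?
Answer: 3721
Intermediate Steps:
Pow(Add(26, Add(-5, Add(0, Mul(-10, -4)))), 2) = Pow(Add(26, Add(-5, Add(0, 40))), 2) = Pow(Add(26, Add(-5, 40)), 2) = Pow(Add(26, 35), 2) = Pow(61, 2) = 3721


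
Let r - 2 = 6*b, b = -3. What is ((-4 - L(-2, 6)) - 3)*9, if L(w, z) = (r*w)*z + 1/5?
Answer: -8964/5 ≈ -1792.8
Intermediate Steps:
r = -16 (r = 2 + 6*(-3) = 2 - 18 = -16)
L(w, z) = ⅕ - 16*w*z (L(w, z) = (-16*w)*z + 1/5 = -16*w*z + ⅕ = ⅕ - 16*w*z)
((-4 - L(-2, 6)) - 3)*9 = ((-4 - (⅕ - 16*(-2)*6)) - 3)*9 = ((-4 - (⅕ + 192)) - 3)*9 = ((-4 - 1*961/5) - 3)*9 = ((-4 - 961/5) - 3)*9 = (-981/5 - 3)*9 = -996/5*9 = -8964/5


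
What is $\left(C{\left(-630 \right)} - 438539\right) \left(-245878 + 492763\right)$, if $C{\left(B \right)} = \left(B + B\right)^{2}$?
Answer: $283685924985$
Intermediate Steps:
$C{\left(B \right)} = 4 B^{2}$ ($C{\left(B \right)} = \left(2 B\right)^{2} = 4 B^{2}$)
$\left(C{\left(-630 \right)} - 438539\right) \left(-245878 + 492763\right) = \left(4 \left(-630\right)^{2} - 438539\right) \left(-245878 + 492763\right) = \left(4 \cdot 396900 - 438539\right) 246885 = \left(1587600 - 438539\right) 246885 = 1149061 \cdot 246885 = 283685924985$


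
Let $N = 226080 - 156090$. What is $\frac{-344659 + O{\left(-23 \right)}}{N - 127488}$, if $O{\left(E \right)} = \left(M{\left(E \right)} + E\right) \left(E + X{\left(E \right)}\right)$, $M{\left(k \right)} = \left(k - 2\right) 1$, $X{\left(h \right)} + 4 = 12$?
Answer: $\frac{343939}{57498} \approx 5.9818$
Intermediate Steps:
$X{\left(h \right)} = 8$ ($X{\left(h \right)} = -4 + 12 = 8$)
$M{\left(k \right)} = -2 + k$ ($M{\left(k \right)} = \left(-2 + k\right) 1 = -2 + k$)
$O{\left(E \right)} = \left(-2 + 2 E\right) \left(8 + E\right)$ ($O{\left(E \right)} = \left(\left(-2 + E\right) + E\right) \left(E + 8\right) = \left(-2 + 2 E\right) \left(8 + E\right)$)
$N = 69990$
$\frac{-344659 + O{\left(-23 \right)}}{N - 127488} = \frac{-344659 + \left(-16 + 2 \left(-23\right)^{2} + 14 \left(-23\right)\right)}{69990 - 127488} = \frac{-344659 - -720}{-57498} = \left(-344659 - -720\right) \left(- \frac{1}{57498}\right) = \left(-344659 + 720\right) \left(- \frac{1}{57498}\right) = \left(-343939\right) \left(- \frac{1}{57498}\right) = \frac{343939}{57498}$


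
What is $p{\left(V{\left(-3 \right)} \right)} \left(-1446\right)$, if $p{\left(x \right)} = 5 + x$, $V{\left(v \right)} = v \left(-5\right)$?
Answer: $-28920$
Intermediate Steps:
$V{\left(v \right)} = - 5 v$
$p{\left(V{\left(-3 \right)} \right)} \left(-1446\right) = \left(5 - -15\right) \left(-1446\right) = \left(5 + 15\right) \left(-1446\right) = 20 \left(-1446\right) = -28920$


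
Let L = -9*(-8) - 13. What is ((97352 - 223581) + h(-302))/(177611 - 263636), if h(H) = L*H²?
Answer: -5254807/86025 ≈ -61.085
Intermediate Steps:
L = 59 (L = 72 - 13 = 59)
h(H) = 59*H²
((97352 - 223581) + h(-302))/(177611 - 263636) = ((97352 - 223581) + 59*(-302)²)/(177611 - 263636) = (-126229 + 59*91204)/(-86025) = (-126229 + 5381036)*(-1/86025) = 5254807*(-1/86025) = -5254807/86025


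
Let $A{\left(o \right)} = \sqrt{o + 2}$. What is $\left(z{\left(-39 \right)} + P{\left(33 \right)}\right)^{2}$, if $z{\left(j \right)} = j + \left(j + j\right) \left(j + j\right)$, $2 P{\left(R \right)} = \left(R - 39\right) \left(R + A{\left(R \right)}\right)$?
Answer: $35355231 - 35676 \sqrt{35} \approx 3.5144 \cdot 10^{7}$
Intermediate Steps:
$A{\left(o \right)} = \sqrt{2 + o}$
$P{\left(R \right)} = \frac{\left(-39 + R\right) \left(R + \sqrt{2 + R}\right)}{2}$ ($P{\left(R \right)} = \frac{\left(R - 39\right) \left(R + \sqrt{2 + R}\right)}{2} = \frac{\left(-39 + R\right) \left(R + \sqrt{2 + R}\right)}{2}$)
$z{\left(j \right)} = j + 4 j^{2}$ ($z{\left(j \right)} = j + 2 j 2 j = j + 4 j^{2}$)
$\left(z{\left(-39 \right)} + P{\left(33 \right)}\right)^{2} = \left(- 39 \left(1 + 4 \left(-39\right)\right) + \left(\frac{33^{2}}{2} - \frac{1287}{2} - \frac{39 \sqrt{2 + 33}}{2} + \frac{1}{2} \cdot 33 \sqrt{2 + 33}\right)\right)^{2} = \left(- 39 \left(1 - 156\right) + \left(\frac{1}{2} \cdot 1089 - \frac{1287}{2} - \frac{39 \sqrt{35}}{2} + \frac{1}{2} \cdot 33 \sqrt{35}\right)\right)^{2} = \left(\left(-39\right) \left(-155\right) + \left(\frac{1089}{2} - \frac{1287}{2} - \frac{39 \sqrt{35}}{2} + \frac{33 \sqrt{35}}{2}\right)\right)^{2} = \left(6045 - \left(99 + 3 \sqrt{35}\right)\right)^{2} = \left(5946 - 3 \sqrt{35}\right)^{2}$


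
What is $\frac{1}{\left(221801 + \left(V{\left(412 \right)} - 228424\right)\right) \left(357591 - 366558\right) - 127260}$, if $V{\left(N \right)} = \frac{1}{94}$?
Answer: $\frac{94}{5570542047} \approx 1.6874 \cdot 10^{-8}$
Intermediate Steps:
$V{\left(N \right)} = \frac{1}{94}$
$\frac{1}{\left(221801 + \left(V{\left(412 \right)} - 228424\right)\right) \left(357591 - 366558\right) - 127260} = \frac{1}{\left(221801 + \left(\frac{1}{94} - 228424\right)\right) \left(357591 - 366558\right) - 127260} = \frac{1}{\left(221801 - \frac{21471855}{94}\right) \left(-8967\right) - 127260} = \frac{1}{\left(- \frac{622561}{94}\right) \left(-8967\right) - 127260} = \frac{1}{\frac{5582504487}{94} - 127260} = \frac{1}{\frac{5570542047}{94}} = \frac{94}{5570542047}$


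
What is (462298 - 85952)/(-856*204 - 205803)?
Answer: -376346/380427 ≈ -0.98927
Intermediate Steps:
(462298 - 85952)/(-856*204 - 205803) = 376346/(-174624 - 205803) = 376346/(-380427) = 376346*(-1/380427) = -376346/380427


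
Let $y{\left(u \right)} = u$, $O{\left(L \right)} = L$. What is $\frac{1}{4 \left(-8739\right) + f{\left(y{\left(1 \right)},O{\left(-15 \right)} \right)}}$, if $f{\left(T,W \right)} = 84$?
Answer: $- \frac{1}{34872} \approx -2.8676 \cdot 10^{-5}$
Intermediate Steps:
$\frac{1}{4 \left(-8739\right) + f{\left(y{\left(1 \right)},O{\left(-15 \right)} \right)}} = \frac{1}{4 \left(-8739\right) + 84} = \frac{1}{-34956 + 84} = \frac{1}{-34872} = - \frac{1}{34872}$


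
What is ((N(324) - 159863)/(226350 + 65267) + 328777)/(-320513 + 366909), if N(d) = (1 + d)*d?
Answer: 47938453923/6764931166 ≈ 7.0863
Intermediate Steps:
N(d) = d*(1 + d)
((N(324) - 159863)/(226350 + 65267) + 328777)/(-320513 + 366909) = ((324*(1 + 324) - 159863)/(226350 + 65267) + 328777)/(-320513 + 366909) = ((324*325 - 159863)/291617 + 328777)/46396 = ((105300 - 159863)*(1/291617) + 328777)*(1/46396) = (-54563*1/291617 + 328777)*(1/46396) = (-54563/291617 + 328777)*(1/46396) = (95876907846/291617)*(1/46396) = 47938453923/6764931166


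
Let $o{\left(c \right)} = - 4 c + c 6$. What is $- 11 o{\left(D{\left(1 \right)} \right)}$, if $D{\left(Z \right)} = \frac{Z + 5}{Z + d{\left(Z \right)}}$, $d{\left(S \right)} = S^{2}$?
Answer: $-66$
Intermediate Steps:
$D{\left(Z \right)} = \frac{5 + Z}{Z + Z^{2}}$ ($D{\left(Z \right)} = \frac{Z + 5}{Z + Z^{2}} = \frac{5 + Z}{Z + Z^{2}}$)
$o{\left(c \right)} = 2 c$ ($o{\left(c \right)} = - 4 c + 6 c = 2 c$)
$- 11 o{\left(D{\left(1 \right)} \right)} = - 11 \cdot 2 \frac{5 + 1}{1 \left(1 + 1\right)} = - 11 \cdot 2 \cdot 1 \cdot \frac{1}{2} \cdot 6 = - 11 \cdot 2 \cdot 3 = \left(-11\right) 6 = -66$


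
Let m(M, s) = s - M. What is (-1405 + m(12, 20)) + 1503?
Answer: 106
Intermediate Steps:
(-1405 + m(12, 20)) + 1503 = (-1405 + (20 - 1*12)) + 1503 = (-1405 + (20 - 12)) + 1503 = (-1405 + 8) + 1503 = -1397 + 1503 = 106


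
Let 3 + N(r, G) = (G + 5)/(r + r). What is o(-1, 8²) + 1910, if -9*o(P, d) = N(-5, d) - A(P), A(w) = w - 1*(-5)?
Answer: 172039/90 ≈ 1911.5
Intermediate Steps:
A(w) = 5 + w (A(w) = w + 5 = 5 + w)
N(r, G) = -3 + (5 + G)/(2*r) (N(r, G) = -3 + (G + 5)/(r + r) = -3 + (5 + G)/((2*r)) = -3 + (5 + G)*(1/(2*r)) = -3 + (5 + G)/(2*r))
o(P, d) = 17/18 + P/9 + d/90 (o(P, d) = -((½)*(5 + d - 6*(-5))/(-5) - (5 + P))/9 = -((½)*(-⅕)*(5 + d + 30) + (-5 - P))/9 = -((½)*(-⅕)*(35 + d) + (-5 - P))/9 = -((-7/2 - d/10) + (-5 - P))/9 = -(-17/2 - P - d/10)/9 = 17/18 + P/9 + d/90)
o(-1, 8²) + 1910 = (17/18 + (⅑)*(-1) + (1/90)*8²) + 1910 = (17/18 - ⅑ + (1/90)*64) + 1910 = (17/18 - ⅑ + 32/45) + 1910 = 139/90 + 1910 = 172039/90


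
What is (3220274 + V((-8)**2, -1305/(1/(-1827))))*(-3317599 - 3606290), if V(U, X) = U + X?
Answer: -38805441344397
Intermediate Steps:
(3220274 + V((-8)**2, -1305/(1/(-1827))))*(-3317599 - 3606290) = (3220274 + ((-8)**2 - 1305/(1/(-1827))))*(-3317599 - 3606290) = (3220274 + (64 - 1305/(-1/1827)))*(-6923889) = (3220274 + (64 - 1305*(-1827)))*(-6923889) = (3220274 + (64 + 2384235))*(-6923889) = (3220274 + 2384299)*(-6923889) = 5604573*(-6923889) = -38805441344397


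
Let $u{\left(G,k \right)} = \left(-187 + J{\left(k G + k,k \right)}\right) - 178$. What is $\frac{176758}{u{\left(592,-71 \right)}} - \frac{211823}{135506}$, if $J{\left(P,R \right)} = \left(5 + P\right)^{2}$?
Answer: $- \frac{375377504199149}{240149321331934} \approx -1.5631$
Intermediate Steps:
$u{\left(G,k \right)} = -365 + \left(5 + k + G k\right)^{2}$ ($u{\left(G,k \right)} = \left(-187 + \left(5 + \left(k G + k\right)\right)^{2}\right) - 178 = \left(-187 + \left(5 + \left(G k + k\right)\right)^{2}\right) - 178 = \left(-187 + \left(5 + \left(k + G k\right)\right)^{2}\right) - 178 = \left(-187 + \left(5 + k + G k\right)^{2}\right) - 178 = -365 + \left(5 + k + G k\right)^{2}$)
$\frac{176758}{u{\left(592,-71 \right)}} - \frac{211823}{135506} = \frac{176758}{-365 + \left(5 - 71 \left(1 + 592\right)\right)^{2}} - \frac{211823}{135506} = \frac{176758}{-365 + \left(5 - 42103\right)^{2}} - \frac{211823}{135506} = \frac{176758}{-365 + \left(-42098\right)^{2}} - \frac{211823}{135506} = \frac{176758}{-365 + 1772241604} - \frac{211823}{135506} = \frac{176758}{1772241239} - \frac{211823}{135506} = - \frac{375377504199149}{240149321331934}$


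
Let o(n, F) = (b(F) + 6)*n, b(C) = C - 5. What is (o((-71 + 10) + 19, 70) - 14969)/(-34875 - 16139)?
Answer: 17951/51014 ≈ 0.35188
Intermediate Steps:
b(C) = -5 + C
o(n, F) = n*(1 + F) (o(n, F) = ((-5 + F) + 6)*n = (1 + F)*n = n*(1 + F))
(o((-71 + 10) + 19, 70) - 14969)/(-34875 - 16139) = (((-71 + 10) + 19)*(1 + 70) - 14969)/(-34875 - 16139) = ((-61 + 19)*71 - 14969)/(-51014) = (-42*71 - 14969)*(-1/51014) = (-2982 - 14969)*(-1/51014) = -17951*(-1/51014) = 17951/51014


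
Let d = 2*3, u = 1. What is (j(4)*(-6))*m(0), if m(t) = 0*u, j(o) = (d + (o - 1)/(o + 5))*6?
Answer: 0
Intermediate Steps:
d = 6
j(o) = 36 + 6*(-1 + o)/(5 + o) (j(o) = (6 + (o - 1)/(o + 5))*6 = (6 + (-1 + o)/(5 + o))*6 = 36 + 6*(-1 + o)/(5 + o))
m(t) = 0 (m(t) = 0*1 = 0)
(j(4)*(-6))*m(0) = ((6*(29 + 7*4)/(5 + 4))*(-6))*0 = ((6*(29 + 28)/9)*(-6))*0 = ((6*(1/9)*57)*(-6))*0 = (38*(-6))*0 = -228*0 = 0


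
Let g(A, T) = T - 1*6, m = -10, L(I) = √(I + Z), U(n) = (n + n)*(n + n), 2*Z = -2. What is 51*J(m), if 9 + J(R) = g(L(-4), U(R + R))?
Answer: 80835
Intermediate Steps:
Z = -1 (Z = (½)*(-2) = -1)
U(n) = 4*n² (U(n) = (2*n)*(2*n) = 4*n²)
L(I) = √(-1 + I) (L(I) = √(I - 1) = √(-1 + I))
g(A, T) = -6 + T (g(A, T) = T - 6 = -6 + T)
J(R) = -15 + 16*R² (J(R) = -9 + (-6 + 4*(R + R)²) = -9 + (-6 + 4*(2*R)²) = -9 + (-6 + 4*(4*R²)) = -9 + (-6 + 16*R²) = -15 + 16*R²)
51*J(m) = 51*(-15 + 16*(-10)²) = 51*(-15 + 16*100) = 51*(-15 + 1600) = 51*1585 = 80835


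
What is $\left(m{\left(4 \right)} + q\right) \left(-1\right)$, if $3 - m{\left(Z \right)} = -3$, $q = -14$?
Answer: $8$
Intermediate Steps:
$m{\left(Z \right)} = 6$ ($m{\left(Z \right)} = 3 - -3 = 3 + 3 = 6$)
$\left(m{\left(4 \right)} + q\right) \left(-1\right) = \left(6 - 14\right) \left(-1\right) = \left(-8\right) \left(-1\right) = 8$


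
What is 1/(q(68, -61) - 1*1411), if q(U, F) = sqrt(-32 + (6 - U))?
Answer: -1411/1991015 - I*sqrt(94)/1991015 ≈ -0.00070868 - 4.8696e-6*I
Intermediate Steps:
q(U, F) = sqrt(-26 - U)
1/(q(68, -61) - 1*1411) = 1/(sqrt(-26 - 1*68) - 1*1411) = 1/(sqrt(-26 - 68) - 1411) = 1/(sqrt(-94) - 1411) = 1/(I*sqrt(94) - 1411) = 1/(-1411 + I*sqrt(94))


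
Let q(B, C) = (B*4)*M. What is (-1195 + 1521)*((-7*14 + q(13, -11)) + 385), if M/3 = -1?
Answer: 42706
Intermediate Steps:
M = -3 (M = 3*(-1) = -3)
q(B, C) = -12*B (q(B, C) = (B*4)*(-3) = (4*B)*(-3) = -12*B)
(-1195 + 1521)*((-7*14 + q(13, -11)) + 385) = (-1195 + 1521)*((-7*14 - 12*13) + 385) = 326*((-98 - 156) + 385) = 326*(-254 + 385) = 326*131 = 42706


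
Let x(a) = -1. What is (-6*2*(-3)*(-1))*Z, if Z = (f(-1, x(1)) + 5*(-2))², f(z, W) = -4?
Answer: -7056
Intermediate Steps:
Z = 196 (Z = (-4 + 5*(-2))² = (-4 - 10)² = (-14)² = 196)
(-6*2*(-3)*(-1))*Z = -6*2*(-3)*(-1)*196 = -(-36)*(-1)*196 = -6*6*196 = -36*196 = -7056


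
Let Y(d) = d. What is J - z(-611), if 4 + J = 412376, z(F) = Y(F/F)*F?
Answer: 412983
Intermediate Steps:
z(F) = F (z(F) = (F/F)*F = 1*F = F)
J = 412372 (J = -4 + 412376 = 412372)
J - z(-611) = 412372 - 1*(-611) = 412372 + 611 = 412983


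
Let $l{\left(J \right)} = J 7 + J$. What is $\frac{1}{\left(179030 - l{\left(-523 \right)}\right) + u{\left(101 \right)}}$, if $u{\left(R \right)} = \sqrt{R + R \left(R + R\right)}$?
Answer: $\frac{1814}{332349993} - \frac{\sqrt{20503}}{33567349293} \approx 5.4538 \cdot 10^{-6}$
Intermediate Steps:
$l{\left(J \right)} = 8 J$ ($l{\left(J \right)} = 7 J + J = 8 J$)
$u{\left(R \right)} = \sqrt{R + 2 R^{2}}$ ($u{\left(R \right)} = \sqrt{R + R 2 R} = \sqrt{R + 2 R^{2}}$)
$\frac{1}{\left(179030 - l{\left(-523 \right)}\right) + u{\left(101 \right)}} = \frac{1}{\left(179030 - 8 \left(-523\right)\right) + \sqrt{101 \left(1 + 2 \cdot 101\right)}} = \frac{1}{\left(179030 - -4184\right) + \sqrt{101 \left(1 + 202\right)}} = \frac{1}{\left(179030 + 4184\right) + \sqrt{101 \cdot 203}} = \frac{1}{183214 + \sqrt{20503}}$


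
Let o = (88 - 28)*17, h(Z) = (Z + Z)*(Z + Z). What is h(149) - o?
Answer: 87784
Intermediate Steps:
h(Z) = 4*Z² (h(Z) = (2*Z)*(2*Z) = 4*Z²)
o = 1020 (o = 60*17 = 1020)
h(149) - o = 4*149² - 1*1020 = 4*22201 - 1020 = 88804 - 1020 = 87784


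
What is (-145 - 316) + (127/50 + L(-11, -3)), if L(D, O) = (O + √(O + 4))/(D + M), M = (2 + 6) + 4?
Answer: -23023/50 ≈ -460.46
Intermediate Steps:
M = 12 (M = 8 + 4 = 12)
L(D, O) = (O + √(4 + O))/(12 + D) (L(D, O) = (O + √(O + 4))/(D + 12) = (O + √(4 + O))/(12 + D))
(-145 - 316) + (127/50 + L(-11, -3)) = (-145 - 316) + (127/50 + (-3 + √(4 - 3))/(12 - 11)) = -461 + (127*(1/50) + (-3 + √1)/1) = -461 + (127/50 + 1*(-3 + 1)) = -461 + (127/50 + 1*(-2)) = -461 + (127/50 - 2) = -461 + 27/50 = -23023/50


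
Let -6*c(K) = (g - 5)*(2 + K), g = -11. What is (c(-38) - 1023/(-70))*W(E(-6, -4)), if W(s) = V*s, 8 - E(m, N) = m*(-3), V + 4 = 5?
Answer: 5697/7 ≈ 813.86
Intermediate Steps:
c(K) = 16/3 + 8*K/3 (c(K) = -(-11 - 5)*(2 + K)/6 = -(-8)*(2 + K)/3 = -(-32 - 16*K)/6 = 16/3 + 8*K/3)
V = 1 (V = -4 + 5 = 1)
E(m, N) = 8 + 3*m (E(m, N) = 8 - m*(-3) = 8 - (-3)*m = 8 + 3*m)
W(s) = s (W(s) = 1*s = s)
(c(-38) - 1023/(-70))*W(E(-6, -4)) = ((16/3 + (8/3)*(-38)) - 1023/(-70))*(8 + 3*(-6)) = ((16/3 - 304/3) - 1023*(-1/70))*(8 - 18) = (-96 + 1023/70)*(-10) = -5697/70*(-10) = 5697/7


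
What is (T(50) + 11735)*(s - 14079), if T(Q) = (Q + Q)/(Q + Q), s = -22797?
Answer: -432776736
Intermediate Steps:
T(Q) = 1 (T(Q) = (2*Q)/((2*Q)) = (2*Q)*(1/(2*Q)) = 1)
(T(50) + 11735)*(s - 14079) = (1 + 11735)*(-22797 - 14079) = 11736*(-36876) = -432776736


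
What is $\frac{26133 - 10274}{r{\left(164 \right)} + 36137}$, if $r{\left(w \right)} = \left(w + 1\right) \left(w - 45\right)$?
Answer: $\frac{15859}{55772} \approx 0.28435$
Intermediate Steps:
$r{\left(w \right)} = \left(1 + w\right) \left(-45 + w\right)$
$\frac{26133 - 10274}{r{\left(164 \right)} + 36137} = \frac{26133 - 10274}{\left(-45 + 164^{2} - 7216\right) + 36137} = \frac{26133 - 10274}{\left(-45 + 26896 - 7216\right) + 36137} = \frac{26133 - 10274}{19635 + 36137} = \frac{15859}{55772}$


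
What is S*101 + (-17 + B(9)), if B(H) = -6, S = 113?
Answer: 11390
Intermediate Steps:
S*101 + (-17 + B(9)) = 113*101 + (-17 - 6) = 11413 - 23 = 11390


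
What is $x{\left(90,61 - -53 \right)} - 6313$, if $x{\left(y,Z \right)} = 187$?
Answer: $-6126$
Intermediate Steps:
$x{\left(90,61 - -53 \right)} - 6313 = 187 - 6313 = -6126$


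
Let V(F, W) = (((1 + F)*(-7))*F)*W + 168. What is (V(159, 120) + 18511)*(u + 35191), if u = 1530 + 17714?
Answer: -1162237384635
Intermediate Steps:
V(F, W) = 168 + F*W*(-7 - 7*F) (V(F, W) = ((-7 - 7*F)*F)*W + 168 = (F*(-7 - 7*F))*W + 168 = F*W*(-7 - 7*F) + 168 = 168 + F*W*(-7 - 7*F))
u = 19244
(V(159, 120) + 18511)*(u + 35191) = ((168 - 7*159*120 - 7*120*159²) + 18511)*(19244 + 35191) = ((168 - 133560 - 7*120*25281) + 18511)*54435 = ((168 - 133560 - 21236040) + 18511)*54435 = (-21369432 + 18511)*54435 = -21350921*54435 = -1162237384635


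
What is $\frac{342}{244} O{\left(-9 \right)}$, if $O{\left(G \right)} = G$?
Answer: $- \frac{1539}{122} \approx -12.615$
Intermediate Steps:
$\frac{342}{244} O{\left(-9 \right)} = \frac{342}{244} \left(-9\right) = 342 \cdot \frac{1}{244} \left(-9\right) = \frac{171}{122} \left(-9\right) = - \frac{1539}{122}$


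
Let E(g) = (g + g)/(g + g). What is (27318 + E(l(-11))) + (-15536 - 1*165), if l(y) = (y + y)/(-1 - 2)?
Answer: 11618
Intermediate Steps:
l(y) = -2*y/3 (l(y) = (2*y)/(-3) = (2*y)*(-⅓) = -2*y/3)
E(g) = 1 (E(g) = (2*g)/((2*g)) = (2*g)*(1/(2*g)) = 1)
(27318 + E(l(-11))) + (-15536 - 1*165) = (27318 + 1) + (-15536 - 1*165) = 27319 + (-15536 - 165) = 27319 - 15701 = 11618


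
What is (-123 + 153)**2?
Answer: 900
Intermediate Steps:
(-123 + 153)**2 = 30**2 = 900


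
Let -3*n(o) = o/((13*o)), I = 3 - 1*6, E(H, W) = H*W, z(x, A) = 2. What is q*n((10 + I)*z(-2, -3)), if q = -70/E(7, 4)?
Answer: 5/78 ≈ 0.064103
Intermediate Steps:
I = -3 (I = 3 - 6 = -3)
n(o) = -1/39 (n(o) = -o/(3*(13*o)) = -o*1/(13*o)/3 = -⅓*1/13 = -1/39)
q = -5/2 (q = -70/(7*4) = -70/28 = -70*1/28 = -5/2 ≈ -2.5000)
q*n((10 + I)*z(-2, -3)) = -5/2*(-1/39) = 5/78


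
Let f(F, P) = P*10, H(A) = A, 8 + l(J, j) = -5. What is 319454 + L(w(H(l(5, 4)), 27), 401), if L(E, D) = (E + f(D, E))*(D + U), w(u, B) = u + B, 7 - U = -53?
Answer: 390448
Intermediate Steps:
l(J, j) = -13 (l(J, j) = -8 - 5 = -13)
U = 60 (U = 7 - 1*(-53) = 7 + 53 = 60)
f(F, P) = 10*P
w(u, B) = B + u
L(E, D) = 11*E*(60 + D) (L(E, D) = (E + 10*E)*(D + 60) = (11*E)*(60 + D) = 11*E*(60 + D))
319454 + L(w(H(l(5, 4)), 27), 401) = 319454 + 11*(27 - 13)*(60 + 401) = 319454 + 11*14*461 = 319454 + 70994 = 390448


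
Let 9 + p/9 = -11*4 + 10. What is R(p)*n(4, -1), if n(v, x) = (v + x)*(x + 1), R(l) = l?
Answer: 0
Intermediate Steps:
p = -387 (p = -81 + 9*(-11*4 + 10) = -81 + 9*(-44 + 10) = -81 + 9*(-34) = -81 - 306 = -387)
n(v, x) = (1 + x)*(v + x) (n(v, x) = (v + x)*(1 + x) = (1 + x)*(v + x))
R(p)*n(4, -1) = -387*(4 - 1 + (-1)**2 + 4*(-1)) = -387*(4 - 1 + 1 - 4) = -387*0 = 0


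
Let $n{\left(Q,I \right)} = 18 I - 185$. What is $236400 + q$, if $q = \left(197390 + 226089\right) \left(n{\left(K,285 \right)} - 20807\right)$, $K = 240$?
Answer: $-6716987498$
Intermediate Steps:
$n{\left(Q,I \right)} = -185 + 18 I$
$q = -6717223898$ ($q = \left(197390 + 226089\right) \left(\left(-185 + 18 \cdot 285\right) - 20807\right) = 423479 \left(\left(-185 + 5130\right) - 20807\right) = 423479 \left(4945 - 20807\right) = 423479 \left(-15862\right) = -6717223898$)
$236400 + q = 236400 - 6717223898 = -6716987498$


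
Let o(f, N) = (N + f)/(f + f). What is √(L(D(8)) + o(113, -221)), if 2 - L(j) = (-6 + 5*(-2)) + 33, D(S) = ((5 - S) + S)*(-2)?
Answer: I*√197637/113 ≈ 3.9342*I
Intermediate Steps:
D(S) = -10 (D(S) = 5*(-2) = -10)
L(j) = -15 (L(j) = 2 - ((-6 + 5*(-2)) + 33) = 2 - ((-6 - 10) + 33) = 2 - (-16 + 33) = 2 - 1*17 = 2 - 17 = -15)
o(f, N) = (N + f)/(2*f) (o(f, N) = (N + f)/((2*f)) = (N + f)*(1/(2*f)) = (N + f)/(2*f))
√(L(D(8)) + o(113, -221)) = √(-15 + (½)*(-221 + 113)/113) = √(-15 + (½)*(1/113)*(-108)) = √(-15 - 54/113) = √(-1749/113) = I*√197637/113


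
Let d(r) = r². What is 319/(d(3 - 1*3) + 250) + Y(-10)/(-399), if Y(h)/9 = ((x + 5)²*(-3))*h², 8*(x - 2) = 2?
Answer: 23737979/66500 ≈ 356.96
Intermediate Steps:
x = 9/4 (x = 2 + (⅛)*2 = 2 + ¼ = 9/4 ≈ 2.2500)
Y(h) = -22707*h²/16 (Y(h) = 9*(((9/4 + 5)²*(-3))*h²) = 9*(((29/4)²*(-3))*h²) = 9*(((841/16)*(-3))*h²) = 9*(-2523*h²/16) = -22707*h²/16)
319/(d(3 - 1*3) + 250) + Y(-10)/(-399) = 319/((3 - 1*3)² + 250) - 22707/16*(-10)²/(-399) = 319/((3 - 3)² + 250) - 22707/16*100*(-1/399) = 319/(0² + 250) - 567675/4*(-1/399) = 319/(0 + 250) + 189225/532 = 319/250 + 189225/532 = 23737979/66500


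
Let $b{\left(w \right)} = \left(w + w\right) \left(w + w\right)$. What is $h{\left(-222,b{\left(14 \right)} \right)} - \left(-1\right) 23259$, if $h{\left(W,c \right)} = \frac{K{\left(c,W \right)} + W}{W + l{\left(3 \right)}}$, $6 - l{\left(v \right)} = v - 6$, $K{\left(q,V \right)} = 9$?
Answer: $23260$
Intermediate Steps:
$b{\left(w \right)} = 4 w^{2}$ ($b{\left(w \right)} = 2 w 2 w = 4 w^{2}$)
$l{\left(v \right)} = 12 - v$ ($l{\left(v \right)} = 6 - \left(v - 6\right) = 6 - \left(-6 + v\right) = 12 - v$)
$h{\left(W,c \right)} = 1$ ($h{\left(W,c \right)} = \frac{9 + W}{W + \left(12 - 3\right)} = \frac{9 + W}{W + 9} = \frac{9 + W}{9 + W} = 1$)
$h{\left(-222,b{\left(14 \right)} \right)} - \left(-1\right) 23259 = 1 - \left(-1\right) 23259 = 1 - -23259 = 1 + 23259 = 23260$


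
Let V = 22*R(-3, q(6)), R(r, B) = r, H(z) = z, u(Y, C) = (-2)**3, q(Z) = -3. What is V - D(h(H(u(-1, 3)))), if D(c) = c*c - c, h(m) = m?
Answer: -138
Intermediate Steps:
u(Y, C) = -8
D(c) = c**2 - c
V = -66 (V = 22*(-3) = -66)
V - D(h(H(u(-1, 3)))) = -66 - (-8)*(-1 - 8) = -66 - (-8)*(-9) = -66 - 1*72 = -66 - 72 = -138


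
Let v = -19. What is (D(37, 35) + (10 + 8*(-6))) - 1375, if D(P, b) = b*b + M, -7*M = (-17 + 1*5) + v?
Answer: -1285/7 ≈ -183.57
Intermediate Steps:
M = 31/7 (M = -((-17 + 1*5) - 19)/7 = -((-17 + 5) - 19)/7 = -(-12 - 19)/7 = -1/7*(-31) = 31/7 ≈ 4.4286)
D(P, b) = 31/7 + b**2 (D(P, b) = b*b + 31/7 = b**2 + 31/7 = 31/7 + b**2)
(D(37, 35) + (10 + 8*(-6))) - 1375 = ((31/7 + 35**2) + (10 + 8*(-6))) - 1375 = ((31/7 + 1225) + (10 - 48)) - 1375 = (8606/7 - 38) - 1375 = 8340/7 - 1375 = -1285/7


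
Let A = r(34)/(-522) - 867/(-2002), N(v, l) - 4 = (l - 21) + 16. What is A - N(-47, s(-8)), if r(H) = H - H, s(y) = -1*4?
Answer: 10877/2002 ≈ 5.4331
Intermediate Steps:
s(y) = -4
r(H) = 0
N(v, l) = -1 + l (N(v, l) = 4 + ((l - 21) + 16) = 4 + ((-21 + l) + 16) = 4 + (-5 + l) = -1 + l)
A = 867/2002 (A = 0/(-522) - 867/(-2002) = 0*(-1/522) - 867*(-1/2002) = 0 + 867/2002 = 867/2002 ≈ 0.43307)
A - N(-47, s(-8)) = 867/2002 - (-1 - 4) = 867/2002 - 1*(-5) = 867/2002 + 5 = 10877/2002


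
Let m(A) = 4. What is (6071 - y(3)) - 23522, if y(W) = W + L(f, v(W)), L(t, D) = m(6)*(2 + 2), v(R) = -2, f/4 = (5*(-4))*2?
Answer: -17470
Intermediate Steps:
f = -160 (f = 4*((5*(-4))*2) = 4*(-20*2) = 4*(-40) = -160)
L(t, D) = 16 (L(t, D) = 4*(2 + 2) = 4*4 = 16)
y(W) = 16 + W (y(W) = W + 16 = 16 + W)
(6071 - y(3)) - 23522 = (6071 - (16 + 3)) - 23522 = (6071 - 1*19) - 23522 = (6071 - 19) - 23522 = 6052 - 23522 = -17470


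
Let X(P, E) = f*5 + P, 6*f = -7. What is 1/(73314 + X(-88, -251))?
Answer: 6/439321 ≈ 1.3657e-5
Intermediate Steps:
f = -7/6 (f = (⅙)*(-7) = -7/6 ≈ -1.1667)
X(P, E) = -35/6 + P (X(P, E) = -7/6*5 + P = -35/6 + P)
1/(73314 + X(-88, -251)) = 1/(73314 + (-35/6 - 88)) = 1/(73314 - 563/6) = 1/(439321/6) = 6/439321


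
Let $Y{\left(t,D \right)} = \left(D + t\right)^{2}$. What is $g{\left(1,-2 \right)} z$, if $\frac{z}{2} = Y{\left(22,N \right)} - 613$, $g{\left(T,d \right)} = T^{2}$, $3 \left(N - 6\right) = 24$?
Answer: $1366$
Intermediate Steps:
$N = 14$ ($N = 6 + \frac{1}{3} \cdot 24 = 6 + 8 = 14$)
$z = 1366$ ($z = 2 \left(\left(14 + 22\right)^{2} - 613\right) = 2 \left(36^{2} - 613\right) = 2 \left(1296 - 613\right) = 2 \cdot 683 = 1366$)
$g{\left(1,-2 \right)} z = 1^{2} \cdot 1366 = 1 \cdot 1366 = 1366$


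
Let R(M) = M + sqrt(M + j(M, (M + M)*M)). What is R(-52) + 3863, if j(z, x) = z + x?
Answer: 3811 + 2*sqrt(1326) ≈ 3883.8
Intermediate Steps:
j(z, x) = x + z
R(M) = M + sqrt(2*M + 2*M**2) (R(M) = M + sqrt(M + ((M + M)*M + M)) = M + sqrt(M + ((2*M)*M + M)) = M + sqrt(M + (2*M**2 + M)) = M + sqrt(M + (M + 2*M**2)) = M + sqrt(2*M + 2*M**2))
R(-52) + 3863 = (-52 + sqrt(2)*sqrt(-52*(1 - 52))) + 3863 = (-52 + sqrt(2)*sqrt(-52*(-51))) + 3863 = (-52 + sqrt(2)*sqrt(2652)) + 3863 = (-52 + sqrt(2)*(2*sqrt(663))) + 3863 = (-52 + 2*sqrt(1326)) + 3863 = 3811 + 2*sqrt(1326)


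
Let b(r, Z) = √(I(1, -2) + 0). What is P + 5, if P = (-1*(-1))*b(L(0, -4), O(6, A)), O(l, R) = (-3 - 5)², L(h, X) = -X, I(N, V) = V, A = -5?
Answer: 5 + I*√2 ≈ 5.0 + 1.4142*I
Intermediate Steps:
O(l, R) = 64 (O(l, R) = (-8)² = 64)
b(r, Z) = I*√2 (b(r, Z) = √(-2 + 0) = √(-2) = I*√2)
P = I*√2 (P = (-1*(-1))*(I*√2) = 1*(I*√2) = I*√2 ≈ 1.4142*I)
P + 5 = I*√2 + 5 = 5 + I*√2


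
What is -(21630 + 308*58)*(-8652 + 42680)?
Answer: -1343901832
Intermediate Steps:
-(21630 + 308*58)*(-8652 + 42680) = -(21630 + 17864)*34028 = -39494*34028 = -1*1343901832 = -1343901832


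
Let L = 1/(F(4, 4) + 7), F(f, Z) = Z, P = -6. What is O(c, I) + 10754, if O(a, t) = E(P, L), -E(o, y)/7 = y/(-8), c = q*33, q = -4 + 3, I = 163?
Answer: 946359/88 ≈ 10754.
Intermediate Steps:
q = -1
c = -33 (c = -1*33 = -33)
L = 1/11 (L = 1/(4 + 7) = 1/11 ≈ 0.090909)
E(o, y) = 7*y/8 (E(o, y) = -7*y/(-8) = -7*y*(-1)/8 = -(-7)*y/8 = 7*y/8)
O(a, t) = 7/88 (O(a, t) = (7/8)*(1/11) = 7/88)
O(c, I) + 10754 = 7/88 + 10754 = 946359/88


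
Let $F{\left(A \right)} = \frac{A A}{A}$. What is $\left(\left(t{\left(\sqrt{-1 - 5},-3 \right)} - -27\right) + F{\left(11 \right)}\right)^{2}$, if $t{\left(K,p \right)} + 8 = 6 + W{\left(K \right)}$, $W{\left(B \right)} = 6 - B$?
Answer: $\left(42 - i \sqrt{6}\right)^{2} \approx 1758.0 - 205.76 i$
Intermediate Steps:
$t{\left(K,p \right)} = 4 - K$ ($t{\left(K,p \right)} = -8 + \left(6 - \left(-6 + K\right)\right) = -8 - \left(-12 + K\right) = 4 - K$)
$F{\left(A \right)} = A$ ($F{\left(A \right)} = \frac{A^{2}}{A} = A$)
$\left(\left(t{\left(\sqrt{-1 - 5},-3 \right)} - -27\right) + F{\left(11 \right)}\right)^{2} = \left(\left(\left(4 - \sqrt{-1 - 5}\right) - -27\right) + 11\right)^{2} = \left(\left(\left(4 - \sqrt{-6}\right) + 27\right) + 11\right)^{2} = \left(\left(\left(4 - i \sqrt{6}\right) + 27\right) + 11\right)^{2} = \left(\left(31 - i \sqrt{6}\right) + 11\right)^{2} = \left(42 - i \sqrt{6}\right)^{2}$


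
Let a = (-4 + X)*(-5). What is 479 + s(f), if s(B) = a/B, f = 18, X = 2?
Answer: 4316/9 ≈ 479.56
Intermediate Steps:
a = 10 (a = (-4 + 2)*(-5) = -2*(-5) = 10)
s(B) = 10/B
479 + s(f) = 479 + 10/18 = 479 + 10*(1/18) = 479 + 5/9 = 4316/9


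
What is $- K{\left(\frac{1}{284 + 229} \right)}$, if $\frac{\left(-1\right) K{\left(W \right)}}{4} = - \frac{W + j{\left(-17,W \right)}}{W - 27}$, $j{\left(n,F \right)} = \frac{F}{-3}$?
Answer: $\frac{4}{20775} \approx 0.00019254$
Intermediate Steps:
$j{\left(n,F \right)} = - \frac{F}{3}$ ($j{\left(n,F \right)} = F \left(- \frac{1}{3}\right) = - \frac{F}{3}$)
$K{\left(W \right)} = \frac{8 W}{3 \left(-27 + W\right)}$ ($K{\left(W \right)} = - 4 \left(- \frac{W - \frac{W}{3}}{W - 27}\right) = - 4 \left(- \frac{\frac{2}{3} W}{-27 + W}\right) = - 4 \left(- \frac{2 W}{3 \left(-27 + W\right)}\right) = \frac{8 W}{3 \left(-27 + W\right)}$)
$- K{\left(\frac{1}{284 + 229} \right)} = - \frac{8}{3 \left(284 + 229\right) \left(-27 + \frac{1}{284 + 229}\right)} = - \frac{8}{3 \cdot 513 \left(-27 + \frac{1}{513}\right)} = - \frac{8}{3 \cdot 513 \left(- \frac{13850}{513}\right)} = - \frac{8 \left(-513\right)}{3 \cdot 513 \cdot 13850} = \left(-1\right) \left(- \frac{4}{20775}\right) = \frac{4}{20775}$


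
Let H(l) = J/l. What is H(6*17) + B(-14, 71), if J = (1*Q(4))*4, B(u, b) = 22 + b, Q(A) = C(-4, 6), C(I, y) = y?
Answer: 1585/17 ≈ 93.235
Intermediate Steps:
Q(A) = 6
J = 24 (J = (1*6)*4 = 6*4 = 24)
H(l) = 24/l
H(6*17) + B(-14, 71) = 24/((6*17)) + (22 + 71) = 24/102 + 93 = 24*(1/102) + 93 = 4/17 + 93 = 1585/17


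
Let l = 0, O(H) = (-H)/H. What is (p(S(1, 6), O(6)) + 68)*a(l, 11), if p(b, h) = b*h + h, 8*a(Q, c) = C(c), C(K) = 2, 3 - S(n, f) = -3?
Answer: 61/4 ≈ 15.250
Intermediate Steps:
S(n, f) = 6 (S(n, f) = 3 - 1*(-3) = 3 + 3 = 6)
O(H) = -1
a(Q, c) = ¼ (a(Q, c) = (⅛)*2 = ¼)
p(b, h) = h + b*h
(p(S(1, 6), O(6)) + 68)*a(l, 11) = (-(1 + 6) + 68)*(¼) = (-1*7 + 68)*(¼) = (-7 + 68)*(¼) = 61*(¼) = 61/4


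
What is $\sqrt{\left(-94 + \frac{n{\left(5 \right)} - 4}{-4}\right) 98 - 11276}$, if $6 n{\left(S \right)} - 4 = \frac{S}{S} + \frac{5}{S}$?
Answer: $\frac{i \sqrt{81658}}{2} \approx 142.88 i$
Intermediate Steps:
$n{\left(S \right)} = \frac{5}{6} + \frac{5}{6 S}$ ($n{\left(S \right)} = \frac{2}{3} + \frac{\frac{S}{S} + \frac{5}{S}}{6} = \frac{2}{3} + \frac{1 + \frac{5}{S}}{6} = \frac{2}{3} + \left(\frac{1}{6} + \frac{5}{6 S}\right) = \frac{5}{6} + \frac{5}{6 S}$)
$\sqrt{\left(-94 + \frac{n{\left(5 \right)} - 4}{-4}\right) 98 - 11276} = \sqrt{\left(-94 + \frac{\frac{5 \left(1 + 5\right)}{6 \cdot 5} - 4}{-4}\right) 98 - 11276} = \sqrt{\left(-94 - \frac{\frac{5}{6} \cdot \frac{1}{5} \cdot 6 - 4}{4}\right) 98 - 11276} = \sqrt{\left(-94 - \frac{1 - 4}{4}\right) 98 - 11276} = \sqrt{\left(-94 - - \frac{3}{4}\right) 98 - 11276} = \sqrt{\left(-94 + \frac{3}{4}\right) 98 - 11276} = \sqrt{\left(- \frac{373}{4}\right) 98 - 11276} = \sqrt{- \frac{18277}{2} - 11276} = \sqrt{- \frac{40829}{2}} = \frac{i \sqrt{81658}}{2}$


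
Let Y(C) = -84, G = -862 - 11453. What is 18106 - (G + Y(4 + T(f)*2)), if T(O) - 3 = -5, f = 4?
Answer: 30505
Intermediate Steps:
G = -12315
T(O) = -2 (T(O) = 3 - 5 = -2)
18106 - (G + Y(4 + T(f)*2)) = 18106 - (-12315 - 84) = 18106 - 1*(-12399) = 18106 + 12399 = 30505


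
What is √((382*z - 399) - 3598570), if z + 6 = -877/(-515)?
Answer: I*√954971916515/515 ≈ 1897.5*I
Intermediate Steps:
z = -2213/515 (z = -6 - 877/(-515) = -6 - 877*(-1/515) = -6 + 877/515 = -2213/515 ≈ -4.2971)
√((382*z - 399) - 3598570) = √((382*(-2213/515) - 399) - 3598570) = √((-845366/515 - 399) - 3598570) = √(-1050851/515 - 3598570) = √(-1854314401/515) = I*√954971916515/515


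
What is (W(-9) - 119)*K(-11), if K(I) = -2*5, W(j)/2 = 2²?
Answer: 1110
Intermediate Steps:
W(j) = 8 (W(j) = 2*2² = 2*4 = 8)
K(I) = -10
(W(-9) - 119)*K(-11) = (8 - 119)*(-10) = -111*(-10) = 1110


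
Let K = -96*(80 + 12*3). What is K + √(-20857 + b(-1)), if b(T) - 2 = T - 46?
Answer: -11136 + I*√20902 ≈ -11136.0 + 144.58*I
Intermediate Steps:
b(T) = -44 + T (b(T) = 2 + (T - 46) = 2 + (-46 + T) = -44 + T)
K = -11136 (K = -96*(80 + 36) = -96*116 = -11136)
K + √(-20857 + b(-1)) = -11136 + √(-20857 + (-44 - 1)) = -11136 + √(-20857 - 45) = -11136 + √(-20902) = -11136 + I*√20902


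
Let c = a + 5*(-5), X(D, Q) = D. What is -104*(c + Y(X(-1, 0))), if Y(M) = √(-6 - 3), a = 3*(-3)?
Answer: 3536 - 312*I ≈ 3536.0 - 312.0*I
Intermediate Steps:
a = -9
Y(M) = 3*I (Y(M) = √(-9) = 3*I)
c = -34 (c = -9 + 5*(-5) = -9 - 25 = -34)
-104*(c + Y(X(-1, 0))) = -104*(-34 + 3*I) = 3536 - 312*I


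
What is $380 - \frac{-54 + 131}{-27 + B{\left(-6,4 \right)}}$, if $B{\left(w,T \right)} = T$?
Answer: $\frac{8817}{23} \approx 383.35$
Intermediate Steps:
$380 - \frac{-54 + 131}{-27 + B{\left(-6,4 \right)}} = 380 - \frac{-54 + 131}{-27 + 4} = 380 - \frac{77}{-23} = 380 - 77 \left(- \frac{1}{23}\right) = 380 - - \frac{77}{23} = 380 + \frac{77}{23} = \frac{8817}{23}$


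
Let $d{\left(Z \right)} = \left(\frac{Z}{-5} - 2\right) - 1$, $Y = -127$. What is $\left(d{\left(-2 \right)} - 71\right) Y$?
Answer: $\frac{46736}{5} \approx 9347.2$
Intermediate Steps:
$d{\left(Z \right)} = -3 - \frac{Z}{5}$ ($d{\left(Z \right)} = \left(Z \left(- \frac{1}{5}\right) - 2\right) - 1 = \left(- \frac{Z}{5} - 2\right) - 1 = \left(-2 - \frac{Z}{5}\right) - 1 = -3 - \frac{Z}{5}$)
$\left(d{\left(-2 \right)} - 71\right) Y = \left(\left(-3 - - \frac{2}{5}\right) - 71\right) \left(-127\right) = \left(\left(-3 + \frac{2}{5}\right) - 71\right) \left(-127\right) = \left(- \frac{13}{5} - 71\right) \left(-127\right) = \left(- \frac{368}{5}\right) \left(-127\right) = \frac{46736}{5}$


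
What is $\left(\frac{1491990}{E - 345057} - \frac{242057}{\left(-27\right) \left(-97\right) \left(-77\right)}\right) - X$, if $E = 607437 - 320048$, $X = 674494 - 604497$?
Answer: $- \frac{407158581805321}{5814750942} \approx -70022.0$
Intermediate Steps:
$X = 69997$ ($X = 674494 - 604497 = 69997$)
$E = 287389$ ($E = 607437 - 320048 = 287389$)
$\left(\frac{1491990}{E - 345057} - \frac{242057}{\left(-27\right) \left(-97\right) \left(-77\right)}\right) - X = \left(\frac{1491990}{287389 - 345057} - \frac{242057}{\left(-27\right) \left(-97\right) \left(-77\right)}\right) - 69997 = \left(\frac{1491990}{287389 - 345057} - \frac{242057}{2619 \left(-77\right)}\right) - 69997 = \left(\frac{1491990}{-57668} - \frac{242057}{-201663}\right) - 69997 = \left(1491990 \left(- \frac{1}{57668}\right) - - \frac{242057}{201663}\right) - 69997 = \left(- \frac{745995}{28834} + \frac{242057}{201663}\right) - 69997 = - \frac{143460118147}{5814750942} - 69997 = - \frac{407158581805321}{5814750942}$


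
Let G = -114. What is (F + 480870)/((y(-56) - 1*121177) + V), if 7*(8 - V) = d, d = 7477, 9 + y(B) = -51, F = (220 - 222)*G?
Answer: -561281/142680 ≈ -3.9338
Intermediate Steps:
F = 228 (F = (220 - 222)*(-114) = -2*(-114) = 228)
y(B) = -60 (y(B) = -9 - 51 = -60)
V = -7421/7 (V = 8 - 1/7*7477 = 8 - 7477/7 = -7421/7 ≈ -1060.1)
(F + 480870)/((y(-56) - 1*121177) + V) = (228 + 480870)/((-60 - 1*121177) - 7421/7) = 481098/((-60 - 121177) - 7421/7) = 481098/(-121237 - 7421/7) = 481098/(-856080/7) = 481098*(-7/856080) = -561281/142680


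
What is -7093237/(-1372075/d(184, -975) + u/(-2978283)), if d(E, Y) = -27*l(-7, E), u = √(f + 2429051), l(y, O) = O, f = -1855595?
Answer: -47653337739709532699880442200/1855432323998966174322409 - 231734710439953991424*√35841/1855432323998966174322409 ≈ -25683.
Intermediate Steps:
u = 4*√35841 (u = √(-1855595 + 2429051) = √573456 = 4*√35841 ≈ 757.27)
d(E, Y) = -27*E
-7093237/(-1372075/d(184, -975) + u/(-2978283)) = -7093237/(-1372075/((-27*184)) + (4*√35841)/(-2978283)) = -7093237/(-1372075/(-4968) + (4*√35841)*(-1/2978283)) = -7093237/(-1372075*(-1/4968) - 4*√35841/2978283) = -7093237/(1372075/4968 - 4*√35841/2978283)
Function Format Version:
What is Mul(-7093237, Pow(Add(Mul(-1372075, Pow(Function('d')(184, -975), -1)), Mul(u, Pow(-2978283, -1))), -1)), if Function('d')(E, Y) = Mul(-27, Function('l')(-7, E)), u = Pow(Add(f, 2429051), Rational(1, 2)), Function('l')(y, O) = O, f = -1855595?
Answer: Add(Rational(-47653337739709532699880442200, 1855432323998966174322409), Mul(Rational(-231734710439953991424, 1855432323998966174322409), Pow(35841, Rational(1, 2)))) ≈ -25683.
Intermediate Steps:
u = Mul(4, Pow(35841, Rational(1, 2))) (u = Pow(Add(-1855595, 2429051), Rational(1, 2)) = Pow(573456, Rational(1, 2)) = Mul(4, Pow(35841, Rational(1, 2))) ≈ 757.27)
Function('d')(E, Y) = Mul(-27, E)
Mul(-7093237, Pow(Add(Mul(-1372075, Pow(Function('d')(184, -975), -1)), Mul(u, Pow(-2978283, -1))), -1)) = Mul(-7093237, Pow(Add(Mul(-1372075, Pow(Mul(-27, 184), -1)), Mul(Mul(4, Pow(35841, Rational(1, 2))), Pow(-2978283, -1))), -1)) = Mul(-7093237, Pow(Add(Mul(-1372075, Pow(-4968, -1)), Mul(Mul(4, Pow(35841, Rational(1, 2))), Rational(-1, 2978283))), -1)) = Mul(-7093237, Pow(Add(Mul(-1372075, Rational(-1, 4968)), Mul(Rational(-4, 2978283), Pow(35841, Rational(1, 2)))), -1)) = Mul(-7093237, Pow(Add(Rational(1372075, 4968), Mul(Rational(-4, 2978283), Pow(35841, Rational(1, 2)))), -1))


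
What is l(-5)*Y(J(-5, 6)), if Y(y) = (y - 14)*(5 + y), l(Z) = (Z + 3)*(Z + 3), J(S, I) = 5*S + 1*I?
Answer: 1848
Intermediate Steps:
J(S, I) = I + 5*S (J(S, I) = 5*S + I = I + 5*S)
l(Z) = (3 + Z)**2 (l(Z) = (3 + Z)*(3 + Z) = (3 + Z)**2)
Y(y) = (-14 + y)*(5 + y)
l(-5)*Y(J(-5, 6)) = (3 - 5)**2*(-70 + (6 + 5*(-5))**2 - 9*(6 + 5*(-5))) = (-2)**2*(-70 + (6 - 25)**2 - 9*(6 - 25)) = 4*(-70 + (-19)**2 - 9*(-19)) = 4*(-70 + 361 + 171) = 4*462 = 1848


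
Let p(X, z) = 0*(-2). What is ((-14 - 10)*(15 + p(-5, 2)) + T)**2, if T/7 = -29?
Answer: 316969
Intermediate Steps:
T = -203 (T = 7*(-29) = -203)
p(X, z) = 0
((-14 - 10)*(15 + p(-5, 2)) + T)**2 = ((-14 - 10)*(15 + 0) - 203)**2 = (-24*15 - 203)**2 = (-360 - 203)**2 = (-563)**2 = 316969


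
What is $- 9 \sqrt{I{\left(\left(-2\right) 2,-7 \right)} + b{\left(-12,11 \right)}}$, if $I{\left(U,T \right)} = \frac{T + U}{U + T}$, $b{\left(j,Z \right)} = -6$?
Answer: $- 9 i \sqrt{5} \approx - 20.125 i$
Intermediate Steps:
$I{\left(U,T \right)} = 1$ ($I{\left(U,T \right)} = \frac{T + U}{T + U} = 1$)
$- 9 \sqrt{I{\left(\left(-2\right) 2,-7 \right)} + b{\left(-12,11 \right)}} = - 9 \sqrt{1 - 6} = - 9 \sqrt{-5} = - 9 i \sqrt{5}$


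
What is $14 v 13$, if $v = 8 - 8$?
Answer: $0$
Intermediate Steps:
$v = 0$ ($v = 8 - 8 = 0$)
$14 v 13 = 14 \cdot 0 \cdot 13 = 0 \cdot 13 = 0$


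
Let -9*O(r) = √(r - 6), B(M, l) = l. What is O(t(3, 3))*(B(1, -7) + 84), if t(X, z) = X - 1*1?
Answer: -154*I/9 ≈ -17.111*I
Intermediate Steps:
t(X, z) = -1 + X (t(X, z) = X - 1 = -1 + X)
O(r) = -√(-6 + r)/9 (O(r) = -√(r - 6)/9 = -√(-6 + r)/9)
O(t(3, 3))*(B(1, -7) + 84) = (-√(-6 + (-1 + 3))/9)*(-7 + 84) = -√(-6 + 2)/9*77 = -2*I/9*77 = -154*I/9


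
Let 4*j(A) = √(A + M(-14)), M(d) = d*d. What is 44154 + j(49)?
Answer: 44154 + 7*√5/4 ≈ 44158.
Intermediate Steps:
M(d) = d²
j(A) = √(196 + A)/4 (j(A) = √(A + (-14)²)/4 = √(A + 196)/4 = √(196 + A)/4)
44154 + j(49) = 44154 + √(196 + 49)/4 = 44154 + √245/4 = 44154 + (7*√5)/4 = 44154 + 7*√5/4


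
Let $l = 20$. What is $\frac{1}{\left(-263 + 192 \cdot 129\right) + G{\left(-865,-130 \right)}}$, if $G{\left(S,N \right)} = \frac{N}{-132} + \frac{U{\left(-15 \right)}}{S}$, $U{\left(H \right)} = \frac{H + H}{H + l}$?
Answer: $\frac{57090}{1399047071} \approx 4.0806 \cdot 10^{-5}$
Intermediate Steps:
$U{\left(H \right)} = \frac{2 H}{20 + H}$ ($U{\left(H \right)} = \frac{H + H}{H + 20} = \frac{2 H}{20 + H}$)
$G{\left(S,N \right)} = - \frac{6}{S} - \frac{N}{132}$ ($G{\left(S,N \right)} = \frac{N}{-132} + \frac{2 \left(-15\right) \frac{1}{20 - 15}}{S} = N \left(- \frac{1}{132}\right) + \frac{2 \left(-15\right) \frac{1}{5}}{S} = - \frac{N}{132} + \frac{2 \left(-15\right) \frac{1}{5}}{S} = - \frac{N}{132} - \frac{6}{S} = - \frac{6}{S} - \frac{N}{132}$)
$\frac{1}{\left(-263 + 192 \cdot 129\right) + G{\left(-865,-130 \right)}} = \frac{1}{\left(-263 + 192 \cdot 129\right) - \left(- \frac{65}{66} + \frac{6}{-865}\right)} = \frac{1}{\left(-263 + 24768\right) + \left(\left(-6\right) \left(- \frac{1}{865}\right) + \frac{65}{66}\right)} = \frac{1}{24505 + \left(\frac{6}{865} + \frac{65}{66}\right)} = \frac{1}{24505 + \frac{56621}{57090}} = \frac{1}{\frac{1399047071}{57090}} = \frac{57090}{1399047071}$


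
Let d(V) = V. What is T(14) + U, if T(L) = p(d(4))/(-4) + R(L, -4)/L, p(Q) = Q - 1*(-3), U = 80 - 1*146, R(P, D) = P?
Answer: -267/4 ≈ -66.750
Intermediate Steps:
U = -66 (U = 80 - 146 = -66)
p(Q) = 3 + Q (p(Q) = Q + 3 = 3 + Q)
T(L) = -¾ (T(L) = (3 + 4)/(-4) + L/L = 7*(-¼) + 1 = -7/4 + 1 = -¾)
T(14) + U = -¾ - 66 = -267/4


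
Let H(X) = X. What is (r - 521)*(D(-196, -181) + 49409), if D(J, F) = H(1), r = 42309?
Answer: 2064745080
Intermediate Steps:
D(J, F) = 1
(r - 521)*(D(-196, -181) + 49409) = (42309 - 521)*(1 + 49409) = 41788*49410 = 2064745080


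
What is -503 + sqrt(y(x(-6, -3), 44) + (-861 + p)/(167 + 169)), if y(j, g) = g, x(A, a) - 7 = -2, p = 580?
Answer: -503 + sqrt(304563)/84 ≈ -496.43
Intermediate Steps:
x(A, a) = 5 (x(A, a) = 7 - 2 = 5)
-503 + sqrt(y(x(-6, -3), 44) + (-861 + p)/(167 + 169)) = -503 + sqrt(44 + (-861 + 580)/(167 + 169)) = -503 + sqrt(44 - 281/336) = -503 + sqrt(14503/336) = -503 + sqrt(304563)/84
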